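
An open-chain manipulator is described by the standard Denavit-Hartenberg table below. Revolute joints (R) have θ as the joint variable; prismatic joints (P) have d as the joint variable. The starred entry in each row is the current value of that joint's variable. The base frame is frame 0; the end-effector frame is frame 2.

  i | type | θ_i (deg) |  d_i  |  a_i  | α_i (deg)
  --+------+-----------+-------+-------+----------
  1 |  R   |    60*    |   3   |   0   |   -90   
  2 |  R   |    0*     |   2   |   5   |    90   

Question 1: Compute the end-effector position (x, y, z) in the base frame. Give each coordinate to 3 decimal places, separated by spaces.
0.768 5.330 3.000

after link 1: o_1 = (0.0000, 0.0000, 3.0000)
after link 2: o_2 = (0.7679, 5.3301, 3.0000)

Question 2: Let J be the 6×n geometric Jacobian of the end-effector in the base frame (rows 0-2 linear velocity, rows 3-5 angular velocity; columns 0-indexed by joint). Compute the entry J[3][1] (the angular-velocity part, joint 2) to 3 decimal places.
-0.866

axis z_1 = (-0.8660,0.5000,0.0000); lever o_n−o_1 = (0.7679,5.3301,0.0000)
cross product → J_v[:, 1] = (-0.0000,0.0000,-5.0000)
J_ω[:, 1] = z_1
entry J[3][1] = -0.8660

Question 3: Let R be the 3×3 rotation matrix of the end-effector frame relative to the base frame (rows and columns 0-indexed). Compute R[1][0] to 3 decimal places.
0.866

End-effector x-axis (col 0 of R) = (0.5000,0.8660,0.0000)
R[1][0] = 0.8660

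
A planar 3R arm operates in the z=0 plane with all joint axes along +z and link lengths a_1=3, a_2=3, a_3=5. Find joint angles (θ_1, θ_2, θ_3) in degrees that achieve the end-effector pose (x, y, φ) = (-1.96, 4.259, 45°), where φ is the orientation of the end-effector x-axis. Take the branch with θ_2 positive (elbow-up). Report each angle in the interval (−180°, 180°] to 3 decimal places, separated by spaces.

wrist centre = target − a_3·(cos φ, sin φ) = (-5.4955, 0.7235)
cos θ_2 = (30.7243−3²−3²)/(2·3·3) = 0.7069; θ_2 = 45.0163° (elbow-up)
β = atan2(0.7235,-5.4955) = 172.5004°; ψ = atan2(2.1219,5.1207) = 22.5082°
θ_1 = β − ψ = 149.9922°
θ_3 = φ − θ_1 − θ_2 = -150.0085° (wrapped to (-180°,180°])

149.992 45.016 -150.009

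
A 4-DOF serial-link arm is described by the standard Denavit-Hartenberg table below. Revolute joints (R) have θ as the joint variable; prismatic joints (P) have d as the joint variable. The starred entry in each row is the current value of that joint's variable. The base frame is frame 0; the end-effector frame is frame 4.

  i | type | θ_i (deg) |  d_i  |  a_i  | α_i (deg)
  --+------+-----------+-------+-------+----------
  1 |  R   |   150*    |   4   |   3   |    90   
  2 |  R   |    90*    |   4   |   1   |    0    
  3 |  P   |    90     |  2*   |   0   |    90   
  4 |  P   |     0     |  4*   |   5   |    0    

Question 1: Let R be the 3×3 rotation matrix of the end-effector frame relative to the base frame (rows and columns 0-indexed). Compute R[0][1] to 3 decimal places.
0.500

End-effector y-axis (col 1 of R) = (0.5000,0.8660,0.0000)
R[0][1] = 0.5000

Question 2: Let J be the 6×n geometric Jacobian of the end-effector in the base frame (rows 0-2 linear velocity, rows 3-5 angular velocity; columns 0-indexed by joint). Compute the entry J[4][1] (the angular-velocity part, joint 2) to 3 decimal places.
0.866

axis z_1 = (0.5000,0.8660,0.0000); lever o_n−o_1 = (7.3301,2.6962,5.0000)
cross product → J_v[:, 1] = (4.3301,-2.5000,-5.0000)
J_ω[:, 1] = z_1
entry J[4][1] = 0.8660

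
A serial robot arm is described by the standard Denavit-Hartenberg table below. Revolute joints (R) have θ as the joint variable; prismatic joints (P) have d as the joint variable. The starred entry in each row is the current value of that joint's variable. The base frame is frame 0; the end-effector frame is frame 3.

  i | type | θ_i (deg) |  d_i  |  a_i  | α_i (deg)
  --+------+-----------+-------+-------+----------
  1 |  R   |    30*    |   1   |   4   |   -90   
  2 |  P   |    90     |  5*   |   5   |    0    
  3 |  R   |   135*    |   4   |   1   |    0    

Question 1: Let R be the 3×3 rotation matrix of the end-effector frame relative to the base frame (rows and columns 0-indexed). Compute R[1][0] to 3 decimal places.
End-effector x-axis (col 0 of R) = (-0.6124,-0.3536,0.7071)
R[1][0] = -0.3536

-0.354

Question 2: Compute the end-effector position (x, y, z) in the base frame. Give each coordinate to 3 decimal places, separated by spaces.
after link 1: o_1 = (3.4641, 2.0000, 1.0000)
after link 2: o_2 = (0.9641, 6.3301, -4.0000)
after link 3: o_3 = (-1.6483, 9.4407, -3.2929)

-1.648 9.441 -3.293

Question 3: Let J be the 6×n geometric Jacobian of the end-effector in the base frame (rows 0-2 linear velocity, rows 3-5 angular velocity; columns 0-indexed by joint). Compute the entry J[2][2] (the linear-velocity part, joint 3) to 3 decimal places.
0.707

axis z_2 = (-0.5000,0.8660,0.0000); lever o_n−o_2 = (-2.6124,3.1105,0.7071)
cross product → J_v[:, 2] = (0.6124,0.3536,0.7071)
J_ω[:, 2] = z_2
entry J[2][2] = 0.7071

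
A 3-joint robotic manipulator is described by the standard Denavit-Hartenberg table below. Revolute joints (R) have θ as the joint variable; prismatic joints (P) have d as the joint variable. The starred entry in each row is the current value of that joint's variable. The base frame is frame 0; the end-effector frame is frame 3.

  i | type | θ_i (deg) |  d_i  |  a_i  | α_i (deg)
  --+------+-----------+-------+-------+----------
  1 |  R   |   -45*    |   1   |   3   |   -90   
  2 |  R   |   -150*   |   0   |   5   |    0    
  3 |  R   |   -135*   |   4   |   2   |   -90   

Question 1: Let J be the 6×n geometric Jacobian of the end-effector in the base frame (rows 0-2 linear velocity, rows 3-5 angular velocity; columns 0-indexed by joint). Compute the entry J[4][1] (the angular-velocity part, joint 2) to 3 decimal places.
0.707

axis z_1 = (0.7071,0.7071,0.0000); lever o_n−o_1 = (0.1326,5.5243,0.5681)
cross product → J_v[:, 1] = (0.4017,-0.4017,3.8125)
J_ω[:, 1] = z_1
entry J[4][1] = 0.7071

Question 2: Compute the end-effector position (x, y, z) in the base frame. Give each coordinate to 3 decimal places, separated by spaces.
after link 1: o_1 = (2.1213, -2.1213, 1.0000)
after link 2: o_2 = (-0.9405, 0.9405, 3.5000)
after link 3: o_3 = (2.2539, 3.4029, 1.5681)

2.254 3.403 1.568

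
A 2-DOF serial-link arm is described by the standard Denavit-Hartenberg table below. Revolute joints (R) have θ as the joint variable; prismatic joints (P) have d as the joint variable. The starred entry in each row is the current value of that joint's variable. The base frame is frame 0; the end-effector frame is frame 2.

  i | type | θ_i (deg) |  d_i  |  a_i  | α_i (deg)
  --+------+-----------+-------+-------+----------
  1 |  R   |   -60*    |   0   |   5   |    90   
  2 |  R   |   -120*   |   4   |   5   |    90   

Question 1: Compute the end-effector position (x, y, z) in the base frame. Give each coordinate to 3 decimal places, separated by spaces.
-2.214 -4.165 -4.330

after link 1: o_1 = (2.5000, -4.3301, 0.0000)
after link 2: o_2 = (-2.2141, -4.1651, -4.3301)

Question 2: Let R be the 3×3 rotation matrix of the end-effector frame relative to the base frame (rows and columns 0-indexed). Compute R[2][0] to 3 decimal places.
End-effector x-axis (col 0 of R) = (-0.2500,0.4330,-0.8660)
R[2][0] = -0.8660

-0.866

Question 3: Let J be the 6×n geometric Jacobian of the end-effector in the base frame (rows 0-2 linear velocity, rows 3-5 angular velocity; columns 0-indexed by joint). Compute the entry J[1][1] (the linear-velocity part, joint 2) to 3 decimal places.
-3.750

axis z_1 = (-0.8660,-0.5000,0.0000); lever o_n−o_1 = (-4.7141,0.1651,-4.3301)
cross product → J_v[:, 1] = (2.1651,-3.7500,-2.5000)
J_ω[:, 1] = z_1
entry J[1][1] = -3.7500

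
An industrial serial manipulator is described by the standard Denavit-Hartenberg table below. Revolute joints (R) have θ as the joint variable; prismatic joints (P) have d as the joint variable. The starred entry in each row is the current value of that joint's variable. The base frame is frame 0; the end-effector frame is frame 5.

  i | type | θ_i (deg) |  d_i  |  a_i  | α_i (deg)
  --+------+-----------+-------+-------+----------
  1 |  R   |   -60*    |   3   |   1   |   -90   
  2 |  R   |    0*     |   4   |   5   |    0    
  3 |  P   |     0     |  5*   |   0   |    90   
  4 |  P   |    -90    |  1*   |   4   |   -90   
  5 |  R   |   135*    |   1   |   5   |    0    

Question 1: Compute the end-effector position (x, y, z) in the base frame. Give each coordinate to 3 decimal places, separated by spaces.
after link 1: o_1 = (0.5000, -0.8660, 3.0000)
after link 2: o_2 = (6.4641, -3.1962, 3.0000)
after link 3: o_3 = (10.7942, -0.6962, 3.0000)
after link 4: o_4 = (7.3301, -2.6962, 4.0000)
after link 5: o_5 = (10.8920, -1.7944, 0.4645)

10.892 -1.794 0.464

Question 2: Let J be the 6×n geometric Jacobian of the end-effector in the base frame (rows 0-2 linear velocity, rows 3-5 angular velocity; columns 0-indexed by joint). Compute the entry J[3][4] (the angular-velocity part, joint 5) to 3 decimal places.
0.500

axis z_4 = (0.5000,-0.8660,0.0000); lever o_n−o_4 = (3.5619,0.9017,-3.5355)
cross product → J_v[:, 4] = (3.0619,1.7678,3.5355)
J_ω[:, 4] = z_4
entry J[3][4] = 0.5000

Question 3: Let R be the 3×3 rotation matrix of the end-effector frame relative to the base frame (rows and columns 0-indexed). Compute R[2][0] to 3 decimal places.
End-effector x-axis (col 0 of R) = (0.6124,0.3536,-0.7071)
R[2][0] = -0.7071

-0.707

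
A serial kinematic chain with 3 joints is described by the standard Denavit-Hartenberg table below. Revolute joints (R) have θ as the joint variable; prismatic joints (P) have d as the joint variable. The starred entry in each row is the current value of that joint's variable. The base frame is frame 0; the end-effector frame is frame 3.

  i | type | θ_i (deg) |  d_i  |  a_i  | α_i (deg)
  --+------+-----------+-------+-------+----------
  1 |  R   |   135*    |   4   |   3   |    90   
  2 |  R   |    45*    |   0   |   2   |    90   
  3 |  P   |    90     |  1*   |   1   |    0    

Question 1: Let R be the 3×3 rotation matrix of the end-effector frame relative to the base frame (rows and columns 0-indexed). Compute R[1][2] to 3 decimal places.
0.500

End-effector z-axis (col 2 of R) = (-0.5000,0.5000,-0.7071)
R[1][2] = 0.5000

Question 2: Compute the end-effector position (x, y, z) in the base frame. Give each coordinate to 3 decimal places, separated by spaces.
after link 1: o_1 = (-2.1213, 2.1213, 4.0000)
after link 2: o_2 = (-3.1213, 3.1213, 5.4142)
after link 3: o_3 = (-2.9142, 4.3284, 4.7071)

-2.914 4.328 4.707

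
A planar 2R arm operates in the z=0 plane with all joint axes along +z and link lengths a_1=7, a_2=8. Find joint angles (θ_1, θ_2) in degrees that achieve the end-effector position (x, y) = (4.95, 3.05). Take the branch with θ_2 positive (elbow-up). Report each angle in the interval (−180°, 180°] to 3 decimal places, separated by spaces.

-45.003 134.999

cos θ_2 = (33.8050−7²−8²)/(2·7·8) = -0.7071; θ_2 = 134.9993° (elbow-up)
β = atan2(3.0500,4.9500) = 31.6398°; ψ = atan2(5.6569,1.3432) = 76.6427°
θ_1 = β − ψ = -45.0029°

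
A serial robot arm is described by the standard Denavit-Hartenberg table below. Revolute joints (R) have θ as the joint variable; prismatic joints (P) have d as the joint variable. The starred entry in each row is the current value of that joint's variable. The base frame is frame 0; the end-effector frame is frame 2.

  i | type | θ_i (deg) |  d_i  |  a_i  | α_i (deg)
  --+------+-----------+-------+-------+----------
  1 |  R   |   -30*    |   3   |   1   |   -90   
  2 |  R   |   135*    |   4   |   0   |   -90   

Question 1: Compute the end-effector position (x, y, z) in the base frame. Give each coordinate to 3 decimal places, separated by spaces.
after link 1: o_1 = (0.8660, -0.5000, 3.0000)
after link 2: o_2 = (2.8660, 2.9641, 3.0000)

2.866 2.964 3.000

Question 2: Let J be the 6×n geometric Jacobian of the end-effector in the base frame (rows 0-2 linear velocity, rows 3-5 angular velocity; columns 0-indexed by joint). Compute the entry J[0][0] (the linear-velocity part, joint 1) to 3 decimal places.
axis z_0 = ẑ; lever o_n−o_0 = (2.8660,2.9641,3.0000)
cross product → J_v[:, 0] = (-2.9641,2.8660,0.0000)
J_ω[:, 0] = z_0
entry J[0][0] = -2.9641

-2.964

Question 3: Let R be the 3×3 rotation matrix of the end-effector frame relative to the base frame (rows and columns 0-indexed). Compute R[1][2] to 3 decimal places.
End-effector z-axis (col 2 of R) = (-0.6124,0.3536,0.7071)
R[1][2] = 0.3536

0.354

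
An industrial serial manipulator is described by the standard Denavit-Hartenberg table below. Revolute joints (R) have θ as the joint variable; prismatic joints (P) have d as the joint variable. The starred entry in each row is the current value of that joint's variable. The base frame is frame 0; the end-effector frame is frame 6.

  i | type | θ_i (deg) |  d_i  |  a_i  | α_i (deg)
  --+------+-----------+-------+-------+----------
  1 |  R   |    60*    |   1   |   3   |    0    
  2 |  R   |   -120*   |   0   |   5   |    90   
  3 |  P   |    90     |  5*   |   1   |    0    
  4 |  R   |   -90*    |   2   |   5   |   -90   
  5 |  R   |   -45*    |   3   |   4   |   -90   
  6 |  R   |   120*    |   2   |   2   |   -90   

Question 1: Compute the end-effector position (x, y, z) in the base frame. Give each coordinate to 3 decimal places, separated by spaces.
1.593 -12.978 3.268

after link 1: o_1 = (1.5000, 2.5981, 1.0000)
after link 2: o_2 = (4.0000, -1.7321, 1.0000)
after link 3: o_3 = (-0.3301, -4.2321, 2.0000)
after link 4: o_4 = (0.4378, -9.5622, 2.0000)
after link 5: o_5 = (-0.5975, -13.4259, 5.0000)
after link 6: o_6 = (1.5932, -12.9776, 3.2679)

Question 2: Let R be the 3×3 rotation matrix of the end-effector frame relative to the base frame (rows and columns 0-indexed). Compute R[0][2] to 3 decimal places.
0.224

End-effector z-axis (col 2 of R) = (0.2241,0.8365,0.5000)
R[0][2] = 0.2241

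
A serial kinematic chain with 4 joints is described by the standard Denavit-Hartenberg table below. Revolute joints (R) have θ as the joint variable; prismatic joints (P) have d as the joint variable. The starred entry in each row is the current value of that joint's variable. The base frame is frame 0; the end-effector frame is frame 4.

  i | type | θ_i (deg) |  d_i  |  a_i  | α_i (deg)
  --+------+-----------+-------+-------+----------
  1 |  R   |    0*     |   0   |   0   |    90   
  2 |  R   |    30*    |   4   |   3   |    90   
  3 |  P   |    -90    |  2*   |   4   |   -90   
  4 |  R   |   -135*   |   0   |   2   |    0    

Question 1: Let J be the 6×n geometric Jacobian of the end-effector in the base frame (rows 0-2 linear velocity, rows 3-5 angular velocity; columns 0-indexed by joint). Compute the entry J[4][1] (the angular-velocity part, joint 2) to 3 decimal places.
-1.000

axis z_1 = (0.0000,-1.0000,0.0000); lever o_n−o_1 = (4.3052,-1.4142,-1.4568)
cross product → J_v[:, 1] = (1.4568,0.0000,4.3052)
J_ω[:, 1] = z_1
entry J[4][1] = -1.0000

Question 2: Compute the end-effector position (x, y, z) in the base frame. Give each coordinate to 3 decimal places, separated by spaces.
after link 1: o_1 = (0.0000, 0.0000, 0.0000)
after link 2: o_2 = (2.5981, -4.0000, 1.5000)
after link 3: o_3 = (3.5981, -0.0000, -0.2321)
after link 4: o_4 = (4.3052, -1.4142, -1.4568)

4.305 -1.414 -1.457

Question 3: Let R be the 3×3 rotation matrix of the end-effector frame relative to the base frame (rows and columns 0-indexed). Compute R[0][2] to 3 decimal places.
End-effector z-axis (col 2 of R) = (0.8660,-0.0000,0.5000)
R[0][2] = 0.8660

0.866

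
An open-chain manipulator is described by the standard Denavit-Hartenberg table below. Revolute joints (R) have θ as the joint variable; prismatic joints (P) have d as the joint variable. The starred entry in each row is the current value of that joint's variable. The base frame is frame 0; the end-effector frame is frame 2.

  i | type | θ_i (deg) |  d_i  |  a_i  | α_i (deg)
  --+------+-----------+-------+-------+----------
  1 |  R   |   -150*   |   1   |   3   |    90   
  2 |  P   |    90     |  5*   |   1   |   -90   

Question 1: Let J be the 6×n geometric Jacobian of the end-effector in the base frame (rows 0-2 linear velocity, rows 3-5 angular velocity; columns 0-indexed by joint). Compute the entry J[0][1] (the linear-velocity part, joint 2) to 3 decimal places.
-0.500

prismatic axis z_1 = (-0.5000,0.8660,0.0000)
J_v[:, 1] = z_1; J_ω[:, 1] = (0,0,0)
entry J[0][1] = -0.5000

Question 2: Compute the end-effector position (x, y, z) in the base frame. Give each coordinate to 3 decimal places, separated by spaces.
after link 1: o_1 = (-2.5981, -1.5000, 1.0000)
after link 2: o_2 = (-5.0981, 2.8301, 2.0000)

-5.098 2.830 2.000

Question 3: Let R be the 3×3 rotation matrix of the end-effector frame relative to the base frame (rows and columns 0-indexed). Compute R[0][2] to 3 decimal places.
0.866

End-effector z-axis (col 2 of R) = (0.8660,0.5000,0.0000)
R[0][2] = 0.8660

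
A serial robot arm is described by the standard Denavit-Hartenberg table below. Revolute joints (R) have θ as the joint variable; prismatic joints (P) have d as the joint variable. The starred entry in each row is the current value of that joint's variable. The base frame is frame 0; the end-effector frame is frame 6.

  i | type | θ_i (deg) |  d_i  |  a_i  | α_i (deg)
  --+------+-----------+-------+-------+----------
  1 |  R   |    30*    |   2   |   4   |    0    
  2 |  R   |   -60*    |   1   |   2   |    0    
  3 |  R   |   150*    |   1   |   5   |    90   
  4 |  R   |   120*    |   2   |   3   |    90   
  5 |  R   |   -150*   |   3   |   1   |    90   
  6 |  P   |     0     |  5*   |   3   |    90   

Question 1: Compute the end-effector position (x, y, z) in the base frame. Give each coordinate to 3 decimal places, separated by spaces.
after link 1: o_1 = (3.4641, 2.0000, 2.0000)
after link 2: o_2 = (5.1962, 1.0000, 3.0000)
after link 3: o_3 = (2.6962, 5.3301, 4.0000)
after link 4: o_4 = (5.1782, 5.0311, 6.5981)
after link 5: o_5 = (3.2296, 7.4061, 7.3481)
after link 6: o_6 = (4.4061, 11.0287, 2.9330)

4.406 11.029 2.933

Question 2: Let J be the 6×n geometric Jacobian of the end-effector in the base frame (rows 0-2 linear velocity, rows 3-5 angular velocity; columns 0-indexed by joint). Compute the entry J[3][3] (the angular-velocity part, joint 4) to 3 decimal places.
axis z_3 = (0.8660,0.5000,0.0000); lever o_n−o_3 = (1.7099,5.6986,-1.0670)
cross product → J_v[:, 3] = (-0.5335,0.9240,4.0801)
J_ω[:, 3] = z_3
entry J[3][3] = 0.8660

0.866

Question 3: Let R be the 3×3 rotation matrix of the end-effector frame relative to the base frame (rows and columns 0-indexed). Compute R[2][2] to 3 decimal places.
End-effector z-axis (col 2 of R) = (0.4330,-0.7500,-0.5000)
R[2][2] = -0.5000

-0.500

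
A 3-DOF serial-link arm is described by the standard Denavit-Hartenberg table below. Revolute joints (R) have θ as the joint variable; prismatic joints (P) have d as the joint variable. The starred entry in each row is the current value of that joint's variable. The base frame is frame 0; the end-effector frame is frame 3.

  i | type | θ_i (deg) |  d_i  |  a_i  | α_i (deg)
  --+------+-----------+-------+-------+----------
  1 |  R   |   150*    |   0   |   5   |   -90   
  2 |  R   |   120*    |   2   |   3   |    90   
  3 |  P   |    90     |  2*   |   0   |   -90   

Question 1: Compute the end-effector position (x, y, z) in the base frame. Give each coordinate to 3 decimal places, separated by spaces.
-5.531 0.884 -3.598

after link 1: o_1 = (-4.3301, 2.5000, 0.0000)
after link 2: o_2 = (-4.0311, 0.0179, -2.5981)
after link 3: o_3 = (-5.5311, 0.8840, -3.5981)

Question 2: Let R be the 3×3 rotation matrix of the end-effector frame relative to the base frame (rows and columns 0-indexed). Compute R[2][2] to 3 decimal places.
End-effector z-axis (col 2 of R) = (-0.4330,0.2500,0.8660)
R[2][2] = 0.8660

0.866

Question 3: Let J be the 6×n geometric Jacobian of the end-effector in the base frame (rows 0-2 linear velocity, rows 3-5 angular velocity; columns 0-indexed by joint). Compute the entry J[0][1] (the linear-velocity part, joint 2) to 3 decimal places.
axis z_1 = (-0.5000,-0.8660,0.0000); lever o_n−o_1 = (-1.2010,-1.6160,-3.5981)
cross product → J_v[:, 1] = (3.1160,-1.7990,-0.2321)
J_ω[:, 1] = z_1
entry J[0][1] = 3.1160

3.116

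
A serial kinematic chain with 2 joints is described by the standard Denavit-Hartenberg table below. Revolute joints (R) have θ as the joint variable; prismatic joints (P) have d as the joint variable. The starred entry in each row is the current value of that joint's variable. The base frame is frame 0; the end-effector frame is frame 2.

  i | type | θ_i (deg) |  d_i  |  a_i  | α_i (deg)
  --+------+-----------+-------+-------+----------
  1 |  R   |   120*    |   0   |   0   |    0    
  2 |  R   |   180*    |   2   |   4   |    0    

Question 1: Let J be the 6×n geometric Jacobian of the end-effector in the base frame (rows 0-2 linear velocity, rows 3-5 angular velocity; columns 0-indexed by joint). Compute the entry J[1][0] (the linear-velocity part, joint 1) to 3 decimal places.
2.000

axis z_0 = ẑ; lever o_n−o_0 = (2.0000,-3.4641,2.0000)
cross product → J_v[:, 0] = (3.4641,2.0000,-0.0000)
J_ω[:, 0] = z_0
entry J[1][0] = 2.0000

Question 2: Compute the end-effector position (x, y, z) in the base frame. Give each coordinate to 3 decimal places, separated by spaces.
after link 1: o_1 = (0.0000, 0.0000, 0.0000)
after link 2: o_2 = (2.0000, -3.4641, 2.0000)

2.000 -3.464 2.000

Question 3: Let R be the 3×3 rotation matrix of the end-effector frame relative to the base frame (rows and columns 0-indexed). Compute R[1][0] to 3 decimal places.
-0.866

End-effector x-axis (col 0 of R) = (0.5000,-0.8660,0.0000)
R[1][0] = -0.8660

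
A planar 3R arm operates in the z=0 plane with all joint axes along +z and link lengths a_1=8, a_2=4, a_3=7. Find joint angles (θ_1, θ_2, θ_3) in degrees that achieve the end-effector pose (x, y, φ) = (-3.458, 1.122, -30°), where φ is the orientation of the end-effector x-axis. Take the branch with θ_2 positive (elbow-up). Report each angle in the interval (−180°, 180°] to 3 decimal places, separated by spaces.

134.996 60.003 135.000

wrist centre = target − a_3·(cos φ, sin φ) = (-9.5202, 4.6220)
cos θ_2 = (111.9967−8²−4²)/(2·8·4) = 0.4999; θ_2 = 60.0034° (elbow-up)
β = atan2(4.6220,-9.5202) = 154.1037°; ψ = atan2(3.4642,9.9998) = 19.1076°
θ_1 = β − ψ = 134.9961°
θ_3 = φ − θ_1 − θ_2 = 135.0005° (wrapped to (-180°,180°])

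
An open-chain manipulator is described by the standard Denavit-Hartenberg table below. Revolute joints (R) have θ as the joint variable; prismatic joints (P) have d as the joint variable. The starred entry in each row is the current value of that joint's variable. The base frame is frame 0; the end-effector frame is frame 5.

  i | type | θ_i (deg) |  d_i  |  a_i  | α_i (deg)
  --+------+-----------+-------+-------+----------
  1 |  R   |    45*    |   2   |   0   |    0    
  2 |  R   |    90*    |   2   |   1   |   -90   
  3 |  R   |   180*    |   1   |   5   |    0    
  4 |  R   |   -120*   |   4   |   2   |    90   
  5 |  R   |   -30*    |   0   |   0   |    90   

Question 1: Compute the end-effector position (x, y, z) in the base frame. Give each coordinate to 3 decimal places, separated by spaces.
after link 1: o_1 = (0.0000, 0.0000, 2.0000)
after link 2: o_2 = (-0.7071, 0.7071, 4.0000)
after link 3: o_3 = (2.1213, -3.5355, 4.0000)
after link 4: o_4 = (-1.4142, -5.6569, 2.2679)
after link 5: o_5 = (-1.4142, -5.6569, 2.2679)

-1.414 -5.657 2.268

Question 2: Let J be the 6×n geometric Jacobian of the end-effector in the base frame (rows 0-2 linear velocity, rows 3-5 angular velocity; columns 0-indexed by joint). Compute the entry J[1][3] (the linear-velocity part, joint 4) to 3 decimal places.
axis z_3 = (-0.7071,-0.7071,0.0000); lever o_n−o_3 = (-3.5355,-2.1213,-1.7321)
cross product → J_v[:, 3] = (1.2247,-1.2247,-1.0000)
J_ω[:, 3] = z_3
entry J[1][3] = -1.2247

-1.225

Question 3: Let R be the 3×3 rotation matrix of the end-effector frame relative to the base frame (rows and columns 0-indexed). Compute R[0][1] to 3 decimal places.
-0.612

End-effector y-axis (col 1 of R) = (-0.6124,0.6124,0.5000)
R[0][1] = -0.6124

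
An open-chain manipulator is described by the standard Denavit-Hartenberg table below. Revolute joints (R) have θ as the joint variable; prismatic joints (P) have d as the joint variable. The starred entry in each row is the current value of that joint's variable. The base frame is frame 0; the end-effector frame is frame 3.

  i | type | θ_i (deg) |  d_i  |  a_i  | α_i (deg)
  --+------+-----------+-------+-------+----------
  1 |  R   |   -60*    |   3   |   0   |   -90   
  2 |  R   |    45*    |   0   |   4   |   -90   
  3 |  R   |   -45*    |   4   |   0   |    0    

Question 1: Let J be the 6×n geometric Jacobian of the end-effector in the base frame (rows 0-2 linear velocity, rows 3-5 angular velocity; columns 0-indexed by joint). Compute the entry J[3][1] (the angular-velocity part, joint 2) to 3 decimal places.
0.866

axis z_1 = (0.8660,0.5000,0.0000); lever o_n−o_1 = (0.0000,-0.0000,-5.6569)
cross product → J_v[:, 1] = (-2.8284,4.8990,-0.0000)
J_ω[:, 1] = z_1
entry J[3][1] = 0.8660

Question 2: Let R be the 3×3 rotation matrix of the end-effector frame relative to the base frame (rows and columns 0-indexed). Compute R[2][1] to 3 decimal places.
-0.500

End-effector y-axis (col 1 of R) = (-0.3624,-0.7866,-0.5000)
R[2][1] = -0.5000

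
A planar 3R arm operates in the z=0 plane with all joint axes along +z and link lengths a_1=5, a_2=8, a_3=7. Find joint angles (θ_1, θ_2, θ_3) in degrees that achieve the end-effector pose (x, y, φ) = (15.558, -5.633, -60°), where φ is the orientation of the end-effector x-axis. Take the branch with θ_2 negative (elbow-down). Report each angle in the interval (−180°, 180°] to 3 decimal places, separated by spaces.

wrist centre = target − a_3·(cos φ, sin φ) = (12.0580, 0.4292)
cos θ_2 = (145.5796−5²−8²)/(2·5·8) = 0.7072; θ_2 = -44.9888° (elbow-down)
β = atan2(0.4292,12.0580) = 2.0385°; ψ = atan2(-5.6558,10.6580) = -27.9531°
θ_1 = β − ψ = 29.9916°
θ_3 = φ − θ_1 − θ_2 = -45.0027° (wrapped to (-180°,180°])

29.992 -44.989 -45.003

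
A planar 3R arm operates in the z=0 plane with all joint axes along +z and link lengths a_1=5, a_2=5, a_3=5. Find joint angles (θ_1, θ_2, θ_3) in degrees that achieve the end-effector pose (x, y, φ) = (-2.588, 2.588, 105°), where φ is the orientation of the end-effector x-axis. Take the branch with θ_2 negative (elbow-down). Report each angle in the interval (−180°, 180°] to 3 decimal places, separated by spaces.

-44.995 -149.999 -60.006

wrist centre = target − a_3·(cos φ, sin φ) = (-1.2939, -2.2416)
cos θ_2 = (6.6991−5²−5²)/(2·5·5) = -0.8660; θ_2 = -149.9992° (elbow-down)
β = atan2(-2.2416,-1.2939) = -119.9942°; ψ = atan2(-2.5001,0.6699) = -74.9996°
θ_1 = β − ψ = -44.9947°
θ_3 = φ − θ_1 − θ_2 = -60.0062° (wrapped to (-180°,180°])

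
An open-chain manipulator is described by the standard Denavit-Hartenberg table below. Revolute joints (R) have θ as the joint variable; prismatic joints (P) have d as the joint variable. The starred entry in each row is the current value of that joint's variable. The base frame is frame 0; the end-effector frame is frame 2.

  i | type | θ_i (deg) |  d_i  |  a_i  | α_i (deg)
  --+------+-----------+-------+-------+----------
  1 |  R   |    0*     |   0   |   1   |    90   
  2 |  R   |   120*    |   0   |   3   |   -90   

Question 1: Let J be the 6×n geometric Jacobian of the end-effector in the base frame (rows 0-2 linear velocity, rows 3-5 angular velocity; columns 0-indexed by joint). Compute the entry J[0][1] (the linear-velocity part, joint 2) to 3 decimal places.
axis z_1 = (0.0000,-1.0000,0.0000); lever o_n−o_1 = (-1.5000,0.0000,2.5981)
cross product → J_v[:, 1] = (-2.5981,-0.0000,-1.5000)
J_ω[:, 1] = z_1
entry J[0][1] = -2.5981

-2.598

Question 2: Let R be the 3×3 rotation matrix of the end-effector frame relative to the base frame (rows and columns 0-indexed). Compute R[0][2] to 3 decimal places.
End-effector z-axis (col 2 of R) = (-0.8660,-0.0000,-0.5000)
R[0][2] = -0.8660

-0.866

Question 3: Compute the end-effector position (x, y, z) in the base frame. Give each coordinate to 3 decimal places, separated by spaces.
-0.500 0.000 2.598

after link 1: o_1 = (1.0000, 0.0000, 0.0000)
after link 2: o_2 = (-0.5000, 0.0000, 2.5981)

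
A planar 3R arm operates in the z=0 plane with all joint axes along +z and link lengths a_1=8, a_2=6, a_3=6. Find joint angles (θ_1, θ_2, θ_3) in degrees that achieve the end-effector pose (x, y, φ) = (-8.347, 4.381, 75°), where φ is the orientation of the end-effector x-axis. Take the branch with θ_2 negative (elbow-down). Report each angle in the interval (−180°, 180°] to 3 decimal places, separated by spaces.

-135.000 -89.994 -60.005

wrist centre = target − a_3·(cos φ, sin φ) = (-9.8999, -1.4146)
cos θ_2 = (100.0093−8²−6²)/(2·8·6) = 0.0001; θ_2 = -89.9945° (elbow-down)
β = atan2(-1.4146,-9.8999) = -171.8683°; ψ = atan2(-6.0000,8.0006) = -36.8679°
θ_1 = β − ψ = -135.0004°
θ_3 = φ − θ_1 − θ_2 = -60.0051° (wrapped to (-180°,180°])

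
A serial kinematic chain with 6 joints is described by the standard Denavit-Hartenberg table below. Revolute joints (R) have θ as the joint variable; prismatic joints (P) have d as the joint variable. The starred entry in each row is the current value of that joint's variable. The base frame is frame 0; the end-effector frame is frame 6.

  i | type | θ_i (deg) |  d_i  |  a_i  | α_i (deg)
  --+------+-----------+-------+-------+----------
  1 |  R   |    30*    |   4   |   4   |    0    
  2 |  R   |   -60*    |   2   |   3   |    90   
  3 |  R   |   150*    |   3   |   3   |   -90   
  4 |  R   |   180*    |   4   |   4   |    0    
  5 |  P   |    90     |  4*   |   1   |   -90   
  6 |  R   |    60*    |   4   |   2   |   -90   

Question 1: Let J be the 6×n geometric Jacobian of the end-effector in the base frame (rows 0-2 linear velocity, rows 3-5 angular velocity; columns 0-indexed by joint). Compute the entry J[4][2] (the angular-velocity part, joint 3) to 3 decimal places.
-0.866

axis z_2 = (-0.5000,-0.8660,0.0000); lever o_n−o_2 = (-7.4641,-1.4641,-3.9282)
cross product → J_v[:, 2] = (3.4019,-1.9641,-5.7321)
J_ω[:, 2] = z_2
entry J[4][2] = -0.8660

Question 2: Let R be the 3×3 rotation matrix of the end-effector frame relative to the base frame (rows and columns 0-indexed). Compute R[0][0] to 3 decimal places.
0.125

End-effector x-axis (col 0 of R) = (0.1250,-0.6495,0.7500)
R[0][0] = 0.1250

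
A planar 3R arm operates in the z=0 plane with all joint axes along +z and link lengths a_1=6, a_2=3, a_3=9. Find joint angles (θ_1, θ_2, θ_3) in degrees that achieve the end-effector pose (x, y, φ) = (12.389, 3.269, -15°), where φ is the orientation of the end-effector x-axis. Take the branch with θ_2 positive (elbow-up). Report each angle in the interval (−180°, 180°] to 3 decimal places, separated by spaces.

30.005 90.000 -135.005

wrist centre = target − a_3·(cos φ, sin φ) = (3.6957, 5.5984)
cos θ_2 = (44.9997−6²−3²)/(2·6·3) = -0.0000; θ_2 = 90.0004° (elbow-up)
β = atan2(5.5984,3.6957) = 56.5699°; ψ = atan2(3.0000,6.0000) = 26.5651°
θ_1 = β − ψ = 30.0048°
θ_3 = φ − θ_1 − θ_2 = -135.0052° (wrapped to (-180°,180°])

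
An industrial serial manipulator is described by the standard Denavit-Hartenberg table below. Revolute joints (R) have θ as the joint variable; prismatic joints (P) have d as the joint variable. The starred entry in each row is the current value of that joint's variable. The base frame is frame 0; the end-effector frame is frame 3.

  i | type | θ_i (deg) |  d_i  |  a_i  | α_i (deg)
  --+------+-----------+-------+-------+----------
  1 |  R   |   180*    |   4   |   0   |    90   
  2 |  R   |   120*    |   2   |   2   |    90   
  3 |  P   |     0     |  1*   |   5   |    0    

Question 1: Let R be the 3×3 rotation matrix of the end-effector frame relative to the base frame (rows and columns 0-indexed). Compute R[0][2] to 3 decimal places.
-0.866

End-effector z-axis (col 2 of R) = (-0.8660,0.0000,0.5000)
R[0][2] = -0.8660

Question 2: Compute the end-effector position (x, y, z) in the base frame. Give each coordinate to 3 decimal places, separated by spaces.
2.634 2.000 10.562

after link 1: o_1 = (0.0000, 0.0000, 4.0000)
after link 2: o_2 = (1.0000, 2.0000, 5.7321)
after link 3: o_3 = (2.6340, 2.0000, 10.5622)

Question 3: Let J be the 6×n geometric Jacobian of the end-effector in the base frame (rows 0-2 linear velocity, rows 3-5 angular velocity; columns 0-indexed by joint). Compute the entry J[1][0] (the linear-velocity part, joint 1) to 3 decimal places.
axis z_0 = ẑ; lever o_n−o_0 = (2.6340,2.0000,10.5622)
cross product → J_v[:, 0] = (-2.0000,2.6340,0.0000)
J_ω[:, 0] = z_0
entry J[1][0] = 2.6340

2.634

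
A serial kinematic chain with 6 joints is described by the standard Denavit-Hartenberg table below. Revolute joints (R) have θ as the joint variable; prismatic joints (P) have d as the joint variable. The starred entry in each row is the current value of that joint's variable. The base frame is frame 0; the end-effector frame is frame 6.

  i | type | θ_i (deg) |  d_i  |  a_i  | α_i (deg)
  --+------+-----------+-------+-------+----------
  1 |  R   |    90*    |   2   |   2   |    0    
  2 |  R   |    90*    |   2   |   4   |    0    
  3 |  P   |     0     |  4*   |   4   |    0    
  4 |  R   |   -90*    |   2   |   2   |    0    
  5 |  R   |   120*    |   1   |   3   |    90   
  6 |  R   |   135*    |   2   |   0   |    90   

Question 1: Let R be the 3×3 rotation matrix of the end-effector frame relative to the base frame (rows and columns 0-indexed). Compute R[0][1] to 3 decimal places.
End-effector y-axis (col 1 of R) = (-0.5000,0.8660,0.0000)
R[0][1] = -0.5000

-0.500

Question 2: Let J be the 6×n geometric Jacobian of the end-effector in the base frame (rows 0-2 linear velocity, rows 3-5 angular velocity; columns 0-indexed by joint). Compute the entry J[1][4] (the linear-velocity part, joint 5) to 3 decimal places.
axis z_4 = (0.0000,0.0000,1.0000); lever o_n−o_4 = (-3.5981,0.2321,1.0000)
cross product → J_v[:, 4] = (-0.2321,-3.5981,0.0000)
J_ω[:, 4] = z_4
entry J[1][4] = -3.5981

-3.598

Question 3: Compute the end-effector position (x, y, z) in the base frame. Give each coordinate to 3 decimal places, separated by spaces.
after link 1: o_1 = (0.0000, 2.0000, 2.0000)
after link 2: o_2 = (-4.0000, 2.0000, 4.0000)
after link 3: o_3 = (-8.0000, 2.0000, 8.0000)
after link 4: o_4 = (-8.0000, 4.0000, 10.0000)
after link 5: o_5 = (-10.5981, 2.5000, 11.0000)
after link 6: o_6 = (-11.5981, 4.2321, 11.0000)

-11.598 4.232 11.000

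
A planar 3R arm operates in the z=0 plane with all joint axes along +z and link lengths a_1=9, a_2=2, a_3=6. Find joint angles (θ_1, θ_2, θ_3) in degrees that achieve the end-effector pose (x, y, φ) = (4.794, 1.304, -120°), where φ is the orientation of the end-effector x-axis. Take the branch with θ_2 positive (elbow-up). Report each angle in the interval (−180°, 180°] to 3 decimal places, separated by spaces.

30.001 60.003 149.996

wrist centre = target − a_3·(cos φ, sin φ) = (7.7940, 6.5002)
cos θ_2 = (102.9984−9²−2²)/(2·9·2) = 0.5000; θ_2 = 60.0029° (elbow-up)
β = atan2(6.5002,7.7940) = 39.8279°; ψ = atan2(1.7321,9.9999) = 9.8268°
θ_1 = β − ψ = 30.0011°
θ_3 = φ − θ_1 − θ_2 = 149.9960° (wrapped to (-180°,180°])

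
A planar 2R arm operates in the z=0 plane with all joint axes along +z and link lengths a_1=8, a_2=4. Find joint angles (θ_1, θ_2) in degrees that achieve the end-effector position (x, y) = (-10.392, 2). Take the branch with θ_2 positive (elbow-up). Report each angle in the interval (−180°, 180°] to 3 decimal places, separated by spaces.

149.998 60.007

cos θ_2 = (111.9937−8²−4²)/(2·8·4) = 0.4999; θ_2 = 60.0065° (elbow-up)
β = atan2(2.0000,-10.3920) = 169.1063°; ψ = atan2(3.4643,9.9996) = 19.1085°
θ_1 = β − ψ = 149.9978°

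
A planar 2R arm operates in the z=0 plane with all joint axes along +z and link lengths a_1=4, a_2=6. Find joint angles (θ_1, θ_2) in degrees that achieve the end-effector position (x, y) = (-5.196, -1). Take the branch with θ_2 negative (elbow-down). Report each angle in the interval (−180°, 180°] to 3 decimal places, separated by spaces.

cos θ_2 = (27.9984−4²−6²)/(2·4·6) = -0.5000; θ_2 = -120.0022° (elbow-down)
β = atan2(-1.0000,-5.1960) = -169.1063°; ψ = atan2(-5.1960,0.9998) = -79.1085°
θ_1 = β − ψ = -89.9978°

-89.998 -120.002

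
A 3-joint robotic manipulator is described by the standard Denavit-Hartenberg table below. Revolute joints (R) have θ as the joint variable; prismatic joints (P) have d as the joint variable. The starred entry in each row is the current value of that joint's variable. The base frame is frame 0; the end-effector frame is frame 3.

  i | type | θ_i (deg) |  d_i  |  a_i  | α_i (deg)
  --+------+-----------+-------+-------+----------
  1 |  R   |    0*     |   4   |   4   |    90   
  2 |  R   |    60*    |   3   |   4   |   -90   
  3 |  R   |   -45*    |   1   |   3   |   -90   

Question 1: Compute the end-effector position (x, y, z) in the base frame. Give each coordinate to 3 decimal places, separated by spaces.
6.195 -5.121 9.801

after link 1: o_1 = (4.0000, 0.0000, 4.0000)
after link 2: o_2 = (6.0000, -3.0000, 7.4641)
after link 3: o_3 = (6.1946, -5.1213, 9.8012)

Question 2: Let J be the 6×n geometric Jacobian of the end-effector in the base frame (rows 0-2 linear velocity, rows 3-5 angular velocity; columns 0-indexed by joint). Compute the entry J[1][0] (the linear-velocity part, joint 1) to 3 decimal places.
axis z_0 = ẑ; lever o_n−o_0 = (6.1946,-5.1213,9.8012)
cross product → J_v[:, 0] = (5.1213,6.1946,-0.0000)
J_ω[:, 0] = z_0
entry J[1][0] = 6.1946

6.195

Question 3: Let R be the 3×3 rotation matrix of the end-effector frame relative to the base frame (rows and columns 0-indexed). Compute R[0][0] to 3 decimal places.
End-effector x-axis (col 0 of R) = (0.3536,-0.7071,0.6124)
R[0][0] = 0.3536

0.354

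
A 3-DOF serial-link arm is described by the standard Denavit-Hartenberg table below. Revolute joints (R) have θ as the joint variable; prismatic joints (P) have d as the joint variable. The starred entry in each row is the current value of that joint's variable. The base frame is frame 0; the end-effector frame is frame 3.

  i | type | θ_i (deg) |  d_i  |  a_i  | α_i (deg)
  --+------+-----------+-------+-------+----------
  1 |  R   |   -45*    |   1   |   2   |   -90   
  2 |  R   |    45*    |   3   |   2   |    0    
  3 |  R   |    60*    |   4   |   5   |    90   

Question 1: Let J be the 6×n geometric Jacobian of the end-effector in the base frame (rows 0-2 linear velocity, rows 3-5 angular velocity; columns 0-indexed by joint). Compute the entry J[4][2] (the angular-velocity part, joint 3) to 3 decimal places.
0.707

axis z_2 = (0.7071,0.7071,0.0000); lever o_n−o_2 = (1.9134,3.7435,-4.8296)
cross product → J_v[:, 2] = (-3.4151,3.4151,1.2941)
J_ω[:, 2] = z_2
entry J[4][2] = 0.7071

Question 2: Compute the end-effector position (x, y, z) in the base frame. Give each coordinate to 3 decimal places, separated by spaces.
after link 1: o_1 = (1.4142, -1.4142, 1.0000)
after link 2: o_2 = (4.5355, -0.2929, -0.4142)
after link 3: o_3 = (6.4489, 3.4506, -5.2438)

6.449 3.451 -5.244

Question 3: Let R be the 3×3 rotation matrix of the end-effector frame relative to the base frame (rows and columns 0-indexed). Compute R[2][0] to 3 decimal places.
End-effector x-axis (col 0 of R) = (-0.1830,0.1830,-0.9659)
R[2][0] = -0.9659

-0.966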